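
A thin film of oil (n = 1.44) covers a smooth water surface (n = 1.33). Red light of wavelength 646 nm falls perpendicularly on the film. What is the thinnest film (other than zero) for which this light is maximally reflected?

Top surface (1.0 → 1.44): reflection off a higher-index medium gives a half-wave phase shift.
Ray reflecting at the bottom interface goes from n = 1.44 toward n = 1.33: no phase shift.
Net: one phase inversion between the two reflected rays.
For maximum reflection here: 2 n t = (m + ½) λ.
Minimum at m = 0: t = λ / (4 n) = 646 / (4 × 1.44) = 112 nm.

112 nm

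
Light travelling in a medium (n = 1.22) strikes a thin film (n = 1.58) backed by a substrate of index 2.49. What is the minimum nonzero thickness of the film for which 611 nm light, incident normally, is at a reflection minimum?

96.7 nm

At the upper boundary (n = 1.22 to n = 1.58) the reflected ray undergoes a half-wave phase shift.
At the lower boundary (n = 1.58 to n = 2.49) the reflected ray undergoes a half-wave phase shift.
The two reflections carry the same phase change, so no net offset.
With no net inversion, destructive interference in reflection requires 2 n t = (m + ½) λ.
Minimum at m = 0: t = λ / (4 n) = 611 / (4 × 1.58) = 96.7 nm.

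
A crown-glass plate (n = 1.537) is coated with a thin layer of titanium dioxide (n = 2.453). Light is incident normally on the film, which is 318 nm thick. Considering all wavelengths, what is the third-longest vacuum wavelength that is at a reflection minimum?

520 nm

Top surface (1.0 → 2.453): reflection off a higher-index medium gives a half-wave phase shift.
Ray reflecting at the bottom interface goes from n = 2.453 toward n = 1.537: no phase shift.
Net: one phase inversion between the two reflected rays.
For weak reflection here: 2 n t = m λ.
λ = 2 n t / m. The third-longest wavelength is m = 3: λ = 2 × 2.453 × 318 / 3.00 = 520 nm.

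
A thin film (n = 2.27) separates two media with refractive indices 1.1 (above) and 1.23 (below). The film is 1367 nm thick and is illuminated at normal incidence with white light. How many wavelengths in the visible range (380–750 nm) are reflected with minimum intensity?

Top surface (1.1 → 2.27): reflection off a higher-index medium gives a half-wave phase shift.
Bottom surface (2.27 → 1.23): reflection off a lower-index medium gives no phase shift.
Net: one phase inversion between the two reflected rays.
With one net inversion, destructive interference in reflection requires 2 n t = m λ.
λ = 2 n t / m = 6206 / m nm.
m=8: 776 nm (IR); m=9: 690 nm (visible); m=10: 621 nm (visible); m=11: 564 nm (visible); m=12: 517 nm (visible); m=13: 477 nm (visible); m=14: 443 nm (visible); m=15: 414 nm (visible); m=16: 388 nm (visible); m=17: 365 nm (UV).

8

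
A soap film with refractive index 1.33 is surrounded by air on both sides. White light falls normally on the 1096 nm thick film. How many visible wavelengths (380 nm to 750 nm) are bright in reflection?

4

At the upper boundary (n = 1.0 to n = 1.33) the reflected ray undergoes a half-wave phase shift.
At the lower boundary (n = 1.33 to n = 1.0) the reflected ray undergoes no phase shift.
Net: one phase inversion between the two reflected rays.
So the condition for constructive reflection is 2 n t = (m + ½) λ.
λ = 2 n t / (m + ½) = 2915 / (m + ½) nm.
m=3: 833 nm (IR); m=4: 648 nm (visible); m=5: 530 nm (visible); m=6: 449 nm (visible); m=7: 389 nm (visible); m=8: 343 nm (UV).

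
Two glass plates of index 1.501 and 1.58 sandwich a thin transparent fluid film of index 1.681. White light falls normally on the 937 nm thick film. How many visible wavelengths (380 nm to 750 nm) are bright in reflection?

4

Ray reflecting at the top interface goes from n = 1.501 toward n = 1.681: a half-wave phase shift.
At the lower boundary (n = 1.681 to n = 1.58) the reflected ray undergoes no phase shift.
Net: one phase inversion between the two reflected rays.
For bright reflection here: 2 n t = (m + ½) λ.
λ = 2 n t / (m + ½) = 3150 / (m + ½) nm.
m=3: 900 nm (IR); m=4: 700 nm (visible); m=5: 573 nm (visible); m=6: 485 nm (visible); m=7: 420 nm (visible); m=8: 371 nm (UV).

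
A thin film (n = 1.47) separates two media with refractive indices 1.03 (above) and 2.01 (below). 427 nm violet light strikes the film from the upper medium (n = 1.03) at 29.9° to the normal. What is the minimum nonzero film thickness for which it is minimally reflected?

77.5 nm

Top surface (1.03 → 1.47): reflection off a higher-index medium gives a half-wave phase shift.
Ray reflecting at the bottom interface goes from n = 1.47 toward n = 2.01: a half-wave phase shift.
Net: no relative phase inversion (both shifts match).
With no net inversion, destructive interference in reflection requires 2 n t cos θ_r = (m + ½) λ.
Snell's law: 1.03 sin 29.9° = 1.47 sin θ_r → sin θ_r = 0.349, cos θ_r = 0.937.
Minimum at m = 0: t = λ / (4 n cos θ_r) = 427 / (4 × 1.47 × 0.937) = 77.5 nm.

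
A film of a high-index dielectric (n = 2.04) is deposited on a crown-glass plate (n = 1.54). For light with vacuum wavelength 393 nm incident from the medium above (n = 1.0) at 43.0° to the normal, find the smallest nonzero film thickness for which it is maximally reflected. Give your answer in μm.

0.0511 μm

Top surface (1.0 → 2.04): reflection off a higher-index medium gives a half-wave phase shift.
Ray reflecting at the bottom interface goes from n = 2.04 toward n = 1.54: no phase shift.
Net: one phase inversion between the two reflected rays.
For strong reflection here: 2 n t cos θ_r = (m + ½) λ.
Snell's law: 1.0 sin 43.0° = 2.04 sin θ_r → sin θ_r = 0.334, cos θ_r = 0.942.
Minimum at m = 0: t = λ / (4 n cos θ_r) = 393 / (4 × 2.04 × 0.942) = 51.1 nm.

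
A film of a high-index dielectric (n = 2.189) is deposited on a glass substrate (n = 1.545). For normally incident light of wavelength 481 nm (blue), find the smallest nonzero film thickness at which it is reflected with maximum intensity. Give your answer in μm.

0.0549 μm

At the upper boundary (n = 1.0 to n = 2.189) the reflected ray undergoes a half-wave phase shift.
Ray reflecting at the bottom interface goes from n = 2.189 toward n = 1.545: no phase shift.
The two reflections differ by half a wavelength.
With one net inversion, constructive interference in reflection requires 2 n t = (m + ½) λ.
Minimum at m = 0: t = λ / (4 n) = 481 / (4 × 2.189) = 54.9 nm.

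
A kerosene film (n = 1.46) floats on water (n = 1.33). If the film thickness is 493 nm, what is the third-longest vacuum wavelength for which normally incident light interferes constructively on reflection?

At the upper boundary (n = 1.0 to n = 1.46) the reflected ray undergoes a half-wave phase shift.
At the lower boundary (n = 1.46 to n = 1.33) the reflected ray undergoes no phase shift.
The two reflections differ by half a wavelength.
With one net inversion, constructive interference in reflection requires 2 n t = (m + ½) λ.
λ = 2 n t / (m + ½). The third-longest wavelength is m = 2: λ = 2 × 1.46 × 493 / 2.50 = 576 nm.

576 nm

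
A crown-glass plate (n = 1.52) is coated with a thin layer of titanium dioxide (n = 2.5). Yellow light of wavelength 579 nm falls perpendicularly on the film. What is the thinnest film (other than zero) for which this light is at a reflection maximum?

57.9 nm

At the upper boundary (n = 1.0 to n = 2.5) the reflected ray undergoes a half-wave phase shift.
Ray reflecting at the bottom interface goes from n = 2.5 toward n = 1.52: no phase shift.
Net: one phase inversion between the two reflected rays.
With one net inversion, constructive interference in reflection requires 2 n t = (m + ½) λ.
Minimum at m = 0: t = λ / (4 n) = 579 / (4 × 2.5) = 57.9 nm.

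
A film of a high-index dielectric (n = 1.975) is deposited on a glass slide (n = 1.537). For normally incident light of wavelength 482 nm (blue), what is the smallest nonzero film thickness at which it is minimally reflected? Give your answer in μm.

Top surface (1.0 → 1.975): reflection off a higher-index medium gives a half-wave phase shift.
Ray reflecting at the bottom interface goes from n = 1.975 toward n = 1.537: no phase shift.
Net: one phase inversion between the two reflected rays.
For weak reflection here: 2 n t = m λ.
The smallest nonzero thickness corresponds to m = 1: t = m λ / (2 n) = 1.00 × 482 / (2 × 1.975) = 122 nm.

0.122 μm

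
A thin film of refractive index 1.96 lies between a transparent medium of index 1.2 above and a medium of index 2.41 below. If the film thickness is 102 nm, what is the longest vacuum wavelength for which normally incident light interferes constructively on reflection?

Top surface (1.2 → 1.96): reflection off a higher-index medium gives a half-wave phase shift.
Ray reflecting at the bottom interface goes from n = 1.96 toward n = 2.41: a half-wave phase shift.
The two reflections carry the same phase change, so no net offset.
For maximum reflection here: 2 n t = m λ.
λ = 2 n t / m. The longest wavelength is m = 1: λ = 2 × 1.96 × 102 / 1.00 = 400 nm.

400 nm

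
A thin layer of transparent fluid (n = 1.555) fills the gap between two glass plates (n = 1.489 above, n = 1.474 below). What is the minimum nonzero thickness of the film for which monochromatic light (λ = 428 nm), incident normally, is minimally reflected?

138 nm

Ray reflecting at the top interface goes from n = 1.489 toward n = 1.555: a half-wave phase shift.
Bottom surface (1.555 → 1.474): reflection off a lower-index medium gives no phase shift.
Exactly one π shift → a net half-wave offset.
So the condition for destructive reflection is 2 n t = m λ.
Minimum nonzero at m = 1: t = λ / (2 n) = 428 / (2 × 1.555) = 138 nm.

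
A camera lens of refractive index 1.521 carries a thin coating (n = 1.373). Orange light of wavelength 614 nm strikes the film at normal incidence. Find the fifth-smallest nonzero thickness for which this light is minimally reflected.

Ray reflecting at the top interface goes from n = 1.0 toward n = 1.373: a half-wave phase shift.
Ray reflecting at the bottom interface goes from n = 1.373 toward n = 1.521: a half-wave phase shift.
The two reflections carry the same phase change, so no net offset.
So the condition for destructive reflection is 2 n t = (m + ½) λ.
The fifth-smallest nonzero thickness corresponds to m = 4: t = (m + ½) λ / (2 n) = 4.50 × 614 / (2 × 1.373) = 1006 nm.

1006 nm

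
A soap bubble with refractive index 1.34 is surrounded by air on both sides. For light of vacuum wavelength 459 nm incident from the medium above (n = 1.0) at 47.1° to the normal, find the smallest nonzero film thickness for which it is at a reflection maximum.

102 nm

At the upper boundary (n = 1.0 to n = 1.34) the reflected ray undergoes a half-wave phase shift.
At the lower boundary (n = 1.34 to n = 1.0) the reflected ray undergoes no phase shift.
Net: one phase inversion between the two reflected rays.
For strong reflection here: 2 n t cos θ_r = (m + ½) λ.
Snell's law: 1.0 sin 47.1° = 1.34 sin θ_r → sin θ_r = 0.547, cos θ_r = 0.837.
Minimum at m = 0: t = λ / (4 n cos θ_r) = 459 / (4 × 1.34 × 0.837) = 102 nm.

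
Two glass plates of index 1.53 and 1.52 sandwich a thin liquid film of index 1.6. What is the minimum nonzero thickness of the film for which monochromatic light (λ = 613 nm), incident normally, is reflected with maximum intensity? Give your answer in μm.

Top surface (1.53 → 1.6): reflection off a higher-index medium gives a half-wave phase shift.
Bottom surface (1.6 → 1.52): reflection off a lower-index medium gives no phase shift.
The two reflections differ by half a wavelength.
For bright reflection here: 2 n t = (m + ½) λ.
Minimum at m = 0: t = λ / (4 n) = 613 / (4 × 1.6) = 95.8 nm.

0.0958 μm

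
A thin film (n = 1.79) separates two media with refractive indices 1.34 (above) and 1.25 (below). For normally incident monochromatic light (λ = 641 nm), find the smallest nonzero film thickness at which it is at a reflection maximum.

At the upper boundary (n = 1.34 to n = 1.79) the reflected ray undergoes a half-wave phase shift.
Ray reflecting at the bottom interface goes from n = 1.79 toward n = 1.25: no phase shift.
The two reflections differ by half a wavelength.
With one net inversion, constructive interference in reflection requires 2 n t = (m + ½) λ.
Minimum at m = 0: t = λ / (4 n) = 641 / (4 × 1.79) = 89.5 nm.

89.5 nm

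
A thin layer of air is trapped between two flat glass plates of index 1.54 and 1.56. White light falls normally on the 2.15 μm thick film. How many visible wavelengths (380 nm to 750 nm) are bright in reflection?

Ray reflecting at the top interface goes from n = 1.54 toward n = 1.0: no phase shift.
At the lower boundary (n = 1.0 to n = 1.56) the reflected ray undergoes a half-wave phase shift.
Exactly one π shift → a net half-wave offset.
So the condition for constructive reflection is 2 n t = (m + ½) λ.
λ = 2 n t / (m + ½) = 4300 / (m + ½) nm.
m=5: 782 nm (IR); m=6: 662 nm (visible); m=7: 573 nm (visible); m=8: 506 nm (visible); m=9: 453 nm (visible); m=10: 410 nm (visible); m=11: 374 nm (UV).

5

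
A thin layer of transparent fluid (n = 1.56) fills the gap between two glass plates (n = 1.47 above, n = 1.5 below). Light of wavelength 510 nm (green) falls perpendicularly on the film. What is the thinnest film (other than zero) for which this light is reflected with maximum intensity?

At the upper boundary (n = 1.47 to n = 1.56) the reflected ray undergoes a half-wave phase shift.
Bottom surface (1.56 → 1.5): reflection off a lower-index medium gives no phase shift.
Net: one phase inversion between the two reflected rays.
With one net inversion, constructive interference in reflection requires 2 n t = (m + ½) λ.
Minimum at m = 0: t = λ / (4 n) = 510 / (4 × 1.56) = 81.7 nm.

81.7 nm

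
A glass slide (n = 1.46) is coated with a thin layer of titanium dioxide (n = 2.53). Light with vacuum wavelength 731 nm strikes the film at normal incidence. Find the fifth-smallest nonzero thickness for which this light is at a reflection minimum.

At the upper boundary (n = 1.0 to n = 2.53) the reflected ray undergoes a half-wave phase shift.
At the lower boundary (n = 2.53 to n = 1.46) the reflected ray undergoes no phase shift.
The two reflections differ by half a wavelength.
So the condition for destructive reflection is 2 n t = m λ.
The fifth-smallest nonzero thickness corresponds to m = 5: t = m λ / (2 n) = 5.00 × 731 / (2 × 2.53) = 722 nm.

722 nm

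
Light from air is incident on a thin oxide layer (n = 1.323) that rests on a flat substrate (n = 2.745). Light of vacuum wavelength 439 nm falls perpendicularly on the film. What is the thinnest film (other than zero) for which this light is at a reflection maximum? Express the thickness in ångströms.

Top surface (1.0 → 1.323): reflection off a higher-index medium gives a half-wave phase shift.
At the lower boundary (n = 1.323 to n = 2.745) the reflected ray undergoes a half-wave phase shift.
Net: no relative phase inversion (both shifts match).
So the condition for constructive reflection is 2 n t = m λ.
Minimum nonzero at m = 1: t = λ / (2 n) = 439 / (2 × 1.323) = 166 nm.

1659 Å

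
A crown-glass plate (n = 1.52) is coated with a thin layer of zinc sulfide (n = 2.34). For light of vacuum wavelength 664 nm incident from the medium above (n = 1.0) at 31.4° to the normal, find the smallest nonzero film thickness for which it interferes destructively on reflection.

At the upper boundary (n = 1.0 to n = 2.34) the reflected ray undergoes a half-wave phase shift.
Bottom surface (2.34 → 1.52): reflection off a lower-index medium gives no phase shift.
The two reflections differ by half a wavelength.
With one net inversion, destructive interference in reflection requires 2 n t cos θ_r = m λ.
Snell's law: 1.0 sin 31.4° = 2.34 sin θ_r → sin θ_r = 0.223, cos θ_r = 0.975.
Minimum nonzero at m = 1: t = λ / (2 n cos θ_r) = 664 / (2 × 2.34 × 0.975) = 146 nm.

146 nm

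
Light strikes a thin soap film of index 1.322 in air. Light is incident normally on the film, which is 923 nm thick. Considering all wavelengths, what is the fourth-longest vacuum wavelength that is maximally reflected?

697 nm

At the upper boundary (n = 1.0 to n = 1.322) the reflected ray undergoes a half-wave phase shift.
At the lower boundary (n = 1.322 to n = 1.0) the reflected ray undergoes no phase shift.
Net: one phase inversion between the two reflected rays.
With one net inversion, constructive interference in reflection requires 2 n t = (m + ½) λ.
λ = 2 n t / (m + ½). The fourth-longest wavelength is m = 3: λ = 2 × 1.322 × 923 / 3.50 = 697 nm.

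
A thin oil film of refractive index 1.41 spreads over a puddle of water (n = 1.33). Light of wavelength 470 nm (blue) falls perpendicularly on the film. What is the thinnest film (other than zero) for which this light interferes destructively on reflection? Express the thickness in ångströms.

1667 Å

At the upper boundary (n = 1.0 to n = 1.41) the reflected ray undergoes a half-wave phase shift.
At the lower boundary (n = 1.41 to n = 1.33) the reflected ray undergoes no phase shift.
Exactly one π shift → a net half-wave offset.
With one net inversion, destructive interference in reflection requires 2 n t = m λ.
Minimum nonzero at m = 1: t = λ / (2 n) = 470 / (2 × 1.41) = 167 nm.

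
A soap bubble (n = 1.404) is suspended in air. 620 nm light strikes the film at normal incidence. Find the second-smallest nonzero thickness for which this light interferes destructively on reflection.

At the upper boundary (n = 1.0 to n = 1.404) the reflected ray undergoes a half-wave phase shift.
At the lower boundary (n = 1.404 to n = 1.0) the reflected ray undergoes no phase shift.
Net: one phase inversion between the two reflected rays.
With one net inversion, destructive interference in reflection requires 2 n t = m λ.
The second-smallest nonzero thickness corresponds to m = 2: t = m λ / (2 n) = 2.00 × 620 / (2 × 1.404) = 442 nm.

442 nm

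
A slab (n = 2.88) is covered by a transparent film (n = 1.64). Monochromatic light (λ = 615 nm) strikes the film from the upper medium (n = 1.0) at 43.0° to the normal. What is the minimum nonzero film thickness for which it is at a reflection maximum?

206 nm

Ray reflecting at the top interface goes from n = 1.0 toward n = 1.64: a half-wave phase shift.
At the lower boundary (n = 1.64 to n = 2.88) the reflected ray undergoes a half-wave phase shift.
Zero or two π shifts → no net half-wave offset.
With no net inversion, constructive interference in reflection requires 2 n t cos θ_r = m λ.
Snell's law: 1.0 sin 43.0° = 1.64 sin θ_r → sin θ_r = 0.416, cos θ_r = 0.909.
Minimum nonzero at m = 1: t = λ / (2 n cos θ_r) = 615 / (2 × 1.64 × 0.909) = 206 nm.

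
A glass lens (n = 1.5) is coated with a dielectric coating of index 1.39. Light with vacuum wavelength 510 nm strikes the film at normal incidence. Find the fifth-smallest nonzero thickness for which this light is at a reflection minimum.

826 nm

At the upper boundary (n = 1.0 to n = 1.39) the reflected ray undergoes a half-wave phase shift.
Bottom surface (1.39 → 1.5): reflection off a higher-index medium gives a half-wave phase shift.
The two reflections carry the same phase change, so no net offset.
With no net inversion, destructive interference in reflection requires 2 n t = (m + ½) λ.
The fifth-smallest nonzero thickness corresponds to m = 4: t = (m + ½) λ / (2 n) = 4.50 × 510 / (2 × 1.39) = 826 nm.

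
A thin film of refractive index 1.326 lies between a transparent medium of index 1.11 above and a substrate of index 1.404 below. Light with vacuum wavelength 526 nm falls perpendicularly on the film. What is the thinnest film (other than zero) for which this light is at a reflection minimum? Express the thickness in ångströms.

992 Å

At the upper boundary (n = 1.11 to n = 1.326) the reflected ray undergoes a half-wave phase shift.
At the lower boundary (n = 1.326 to n = 1.404) the reflected ray undergoes a half-wave phase shift.
Net: no relative phase inversion (both shifts match).
So the condition for destructive reflection is 2 n t = (m + ½) λ.
Minimum at m = 0: t = λ / (4 n) = 526 / (4 × 1.326) = 99.2 nm.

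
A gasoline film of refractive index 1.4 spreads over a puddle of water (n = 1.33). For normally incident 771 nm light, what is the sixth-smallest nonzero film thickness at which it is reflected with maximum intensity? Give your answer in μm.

1.51 μm

Ray reflecting at the top interface goes from n = 1.0 toward n = 1.4: a half-wave phase shift.
At the lower boundary (n = 1.4 to n = 1.33) the reflected ray undergoes no phase shift.
Net: one phase inversion between the two reflected rays.
With one net inversion, constructive interference in reflection requires 2 n t = (m + ½) λ.
The sixth-smallest nonzero thickness corresponds to m = 5: t = (m + ½) λ / (2 n) = 5.50 × 771 / (2 × 1.4) = 1514 nm.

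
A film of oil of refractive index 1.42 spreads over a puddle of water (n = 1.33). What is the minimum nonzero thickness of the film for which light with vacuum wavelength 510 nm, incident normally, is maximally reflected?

Top surface (1.0 → 1.42): reflection off a higher-index medium gives a half-wave phase shift.
Bottom surface (1.42 → 1.33): reflection off a lower-index medium gives no phase shift.
Exactly one π shift → a net half-wave offset.
For maximum reflection here: 2 n t = (m + ½) λ.
Minimum at m = 0: t = λ / (4 n) = 510 / (4 × 1.42) = 89.8 nm.

89.8 nm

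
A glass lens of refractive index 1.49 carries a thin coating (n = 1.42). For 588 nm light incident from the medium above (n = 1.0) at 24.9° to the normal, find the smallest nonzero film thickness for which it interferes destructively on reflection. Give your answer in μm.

0.108 μm

Top surface (1.0 → 1.42): reflection off a higher-index medium gives a half-wave phase shift.
Bottom surface (1.42 → 1.49): reflection off a higher-index medium gives a half-wave phase shift.
Zero or two π shifts → no net half-wave offset.
So the condition for destructive reflection is 2 n t cos θ_r = (m + ½) λ.
Snell's law: 1.0 sin 24.9° = 1.42 sin θ_r → sin θ_r = 0.297, cos θ_r = 0.955.
Minimum at m = 0: t = λ / (4 n cos θ_r) = 588 / (4 × 1.42 × 0.955) = 108 nm.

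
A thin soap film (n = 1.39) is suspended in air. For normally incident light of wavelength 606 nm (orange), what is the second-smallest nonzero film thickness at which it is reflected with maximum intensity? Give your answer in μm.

0.327 μm

Ray reflecting at the top interface goes from n = 1.0 toward n = 1.39: a half-wave phase shift.
Ray reflecting at the bottom interface goes from n = 1.39 toward n = 1.0: no phase shift.
Net: one phase inversion between the two reflected rays.
So the condition for constructive reflection is 2 n t = (m + ½) λ.
The second-smallest nonzero thickness corresponds to m = 1: t = (m + ½) λ / (2 n) = 1.50 × 606 / (2 × 1.39) = 327 nm.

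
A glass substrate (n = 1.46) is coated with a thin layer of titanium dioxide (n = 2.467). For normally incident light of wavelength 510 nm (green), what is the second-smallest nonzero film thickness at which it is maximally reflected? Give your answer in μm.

Top surface (1.0 → 2.467): reflection off a higher-index medium gives a half-wave phase shift.
Ray reflecting at the bottom interface goes from n = 2.467 toward n = 1.46: no phase shift.
Exactly one π shift → a net half-wave offset.
With one net inversion, constructive interference in reflection requires 2 n t = (m + ½) λ.
The second-smallest nonzero thickness corresponds to m = 1: t = (m + ½) λ / (2 n) = 1.50 × 510 / (2 × 2.467) = 155 nm.

0.155 μm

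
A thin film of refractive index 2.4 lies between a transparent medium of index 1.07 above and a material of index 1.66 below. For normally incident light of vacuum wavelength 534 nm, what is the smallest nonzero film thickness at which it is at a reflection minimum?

111 nm

At the upper boundary (n = 1.07 to n = 2.4) the reflected ray undergoes a half-wave phase shift.
Bottom surface (2.4 → 1.66): reflection off a lower-index medium gives no phase shift.
Net: one phase inversion between the two reflected rays.
With one net inversion, destructive interference in reflection requires 2 n t = m λ.
The smallest nonzero thickness corresponds to m = 1: t = m λ / (2 n) = 1.00 × 534 / (2 × 2.4) = 111 nm.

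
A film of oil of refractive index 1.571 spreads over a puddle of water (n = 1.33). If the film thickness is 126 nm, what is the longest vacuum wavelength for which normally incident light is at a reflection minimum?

Ray reflecting at the top interface goes from n = 1.0 toward n = 1.571: a half-wave phase shift.
Bottom surface (1.571 → 1.33): reflection off a lower-index medium gives no phase shift.
Net: one phase inversion between the two reflected rays.
For minimum reflection here: 2 n t = m λ.
λ = 2 n t / m. The longest wavelength is m = 1: λ = 2 × 1.571 × 126 / 1.00 = 396 nm.

396 nm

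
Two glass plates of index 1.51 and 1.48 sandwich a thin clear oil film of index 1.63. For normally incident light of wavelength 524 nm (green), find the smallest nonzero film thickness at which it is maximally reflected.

At the upper boundary (n = 1.51 to n = 1.63) the reflected ray undergoes a half-wave phase shift.
Bottom surface (1.63 → 1.48): reflection off a lower-index medium gives no phase shift.
Exactly one π shift → a net half-wave offset.
With one net inversion, constructive interference in reflection requires 2 n t = (m + ½) λ.
Minimum at m = 0: t = λ / (4 n) = 524 / (4 × 1.63) = 80.4 nm.

80.4 nm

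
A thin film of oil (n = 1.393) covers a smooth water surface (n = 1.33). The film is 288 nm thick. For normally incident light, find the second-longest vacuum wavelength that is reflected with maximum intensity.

Top surface (1.0 → 1.393): reflection off a higher-index medium gives a half-wave phase shift.
At the lower boundary (n = 1.393 to n = 1.33) the reflected ray undergoes no phase shift.
Exactly one π shift → a net half-wave offset.
So the condition for constructive reflection is 2 n t = (m + ½) λ.
λ = 2 n t / (m + ½). The second-longest wavelength is m = 1: λ = 2 × 1.393 × 288 / 1.50 = 535 nm.

535 nm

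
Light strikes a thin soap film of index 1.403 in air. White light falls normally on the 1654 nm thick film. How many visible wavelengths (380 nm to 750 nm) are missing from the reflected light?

6

At the upper boundary (n = 1.0 to n = 1.403) the reflected ray undergoes a half-wave phase shift.
Bottom surface (1.403 → 1.0): reflection off a lower-index medium gives no phase shift.
Net: one phase inversion between the two reflected rays.
With one net inversion, destructive interference in reflection requires 2 n t = m λ.
λ = 2 n t / m = 4641 / m nm.
m=6: 774 nm (IR); m=7: 663 nm (visible); m=8: 580 nm (visible); m=9: 516 nm (visible); m=10: 464 nm (visible); m=11: 422 nm (visible); m=12: 387 nm (visible); m=13: 357 nm (UV).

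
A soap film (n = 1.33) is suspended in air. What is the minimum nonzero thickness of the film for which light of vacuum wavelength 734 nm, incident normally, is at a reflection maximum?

138 nm

Ray reflecting at the top interface goes from n = 1.0 toward n = 1.33: a half-wave phase shift.
At the lower boundary (n = 1.33 to n = 1.0) the reflected ray undergoes no phase shift.
Net: one phase inversion between the two reflected rays.
So the condition for constructive reflection is 2 n t = (m + ½) λ.
Minimum at m = 0: t = λ / (4 n) = 734 / (4 × 1.33) = 138 nm.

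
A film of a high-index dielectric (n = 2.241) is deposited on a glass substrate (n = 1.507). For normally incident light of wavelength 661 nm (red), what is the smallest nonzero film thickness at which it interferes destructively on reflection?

147 nm

At the upper boundary (n = 1.0 to n = 2.241) the reflected ray undergoes a half-wave phase shift.
At the lower boundary (n = 2.241 to n = 1.507) the reflected ray undergoes no phase shift.
The two reflections differ by half a wavelength.
For minimum reflection here: 2 n t = m λ.
The smallest nonzero thickness corresponds to m = 1: t = m λ / (2 n) = 1.00 × 661 / (2 × 2.241) = 147 nm.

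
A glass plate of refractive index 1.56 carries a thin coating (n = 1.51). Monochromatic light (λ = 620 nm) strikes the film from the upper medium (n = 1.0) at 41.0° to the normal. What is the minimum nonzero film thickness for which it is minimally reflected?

Top surface (1.0 → 1.51): reflection off a higher-index medium gives a half-wave phase shift.
Bottom surface (1.51 → 1.56): reflection off a higher-index medium gives a half-wave phase shift.
Net: no relative phase inversion (both shifts match).
So the condition for destructive reflection is 2 n t cos θ_r = (m + ½) λ.
Snell's law: 1.0 sin 41.0° = 1.51 sin θ_r → sin θ_r = 0.434, cos θ_r = 0.901.
Minimum at m = 0: t = λ / (4 n cos θ_r) = 620 / (4 × 1.51 × 0.901) = 114 nm.

114 nm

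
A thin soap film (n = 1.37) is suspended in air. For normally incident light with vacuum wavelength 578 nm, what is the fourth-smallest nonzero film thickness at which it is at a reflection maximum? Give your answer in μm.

0.738 μm

At the upper boundary (n = 1.0 to n = 1.37) the reflected ray undergoes a half-wave phase shift.
At the lower boundary (n = 1.37 to n = 1.0) the reflected ray undergoes no phase shift.
Exactly one π shift → a net half-wave offset.
With one net inversion, constructive interference in reflection requires 2 n t = (m + ½) λ.
The fourth-smallest nonzero thickness corresponds to m = 3: t = (m + ½) λ / (2 n) = 3.50 × 578 / (2 × 1.37) = 738 nm.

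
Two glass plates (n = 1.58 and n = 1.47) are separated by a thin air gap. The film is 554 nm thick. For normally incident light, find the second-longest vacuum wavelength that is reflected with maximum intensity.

739 nm

At the upper boundary (n = 1.58 to n = 1.0) the reflected ray undergoes no phase shift.
At the lower boundary (n = 1.0 to n = 1.47) the reflected ray undergoes a half-wave phase shift.
The two reflections differ by half a wavelength.
For bright reflection here: 2 n t = (m + ½) λ.
λ = 2 n t / (m + ½). The second-longest wavelength is m = 1: λ = 2 × 1.0 × 554 / 1.50 = 739 nm.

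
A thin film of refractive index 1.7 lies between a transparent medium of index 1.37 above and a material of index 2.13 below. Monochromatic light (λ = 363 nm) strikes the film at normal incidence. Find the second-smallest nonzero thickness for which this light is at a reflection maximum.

214 nm

Top surface (1.37 → 1.7): reflection off a higher-index medium gives a half-wave phase shift.
Bottom surface (1.7 → 2.13): reflection off a higher-index medium gives a half-wave phase shift.
Net: no relative phase inversion (both shifts match).
So the condition for constructive reflection is 2 n t = m λ.
The second-smallest nonzero thickness corresponds to m = 2: t = m λ / (2 n) = 2.00 × 363 / (2 × 1.7) = 214 nm.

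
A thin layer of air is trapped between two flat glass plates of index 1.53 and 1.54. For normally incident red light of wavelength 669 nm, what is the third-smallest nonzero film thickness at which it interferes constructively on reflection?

Ray reflecting at the top interface goes from n = 1.53 toward n = 1.0: no phase shift.
At the lower boundary (n = 1.0 to n = 1.54) the reflected ray undergoes a half-wave phase shift.
Exactly one π shift → a net half-wave offset.
For strong reflection here: 2 n t = (m + ½) λ.
The third-smallest nonzero thickness corresponds to m = 2: t = (m + ½) λ / (2 n) = 2.50 × 669 / (2 × 1.0) = 836 nm.

836 nm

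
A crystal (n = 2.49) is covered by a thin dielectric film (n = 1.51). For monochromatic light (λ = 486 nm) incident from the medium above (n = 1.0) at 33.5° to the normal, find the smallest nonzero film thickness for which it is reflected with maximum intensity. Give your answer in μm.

At the upper boundary (n = 1.0 to n = 1.51) the reflected ray undergoes a half-wave phase shift.
At the lower boundary (n = 1.51 to n = 2.49) the reflected ray undergoes a half-wave phase shift.
Net: no relative phase inversion (both shifts match).
With no net inversion, constructive interference in reflection requires 2 n t cos θ_r = m λ.
Snell's law: 1.0 sin 33.5° = 1.51 sin θ_r → sin θ_r = 0.366, cos θ_r = 0.931.
Minimum nonzero at m = 1: t = λ / (2 n cos θ_r) = 486 / (2 × 1.51 × 0.931) = 173 nm.

0.173 μm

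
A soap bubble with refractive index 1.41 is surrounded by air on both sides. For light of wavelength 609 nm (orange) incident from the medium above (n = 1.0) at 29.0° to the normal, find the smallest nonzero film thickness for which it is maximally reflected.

115 nm

At the upper boundary (n = 1.0 to n = 1.41) the reflected ray undergoes a half-wave phase shift.
Ray reflecting at the bottom interface goes from n = 1.41 toward n = 1.0: no phase shift.
The two reflections differ by half a wavelength.
With one net inversion, constructive interference in reflection requires 2 n t cos θ_r = (m + ½) λ.
Snell's law: 1.0 sin 29.0° = 1.41 sin θ_r → sin θ_r = 0.344, cos θ_r = 0.939.
Minimum at m = 0: t = λ / (4 n cos θ_r) = 609 / (4 × 1.41 × 0.939) = 115 nm.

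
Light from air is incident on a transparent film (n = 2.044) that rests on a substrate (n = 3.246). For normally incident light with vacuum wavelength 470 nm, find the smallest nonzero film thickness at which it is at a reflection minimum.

57.5 nm

Top surface (1.0 → 2.044): reflection off a higher-index medium gives a half-wave phase shift.
At the lower boundary (n = 2.044 to n = 3.246) the reflected ray undergoes a half-wave phase shift.
Zero or two π shifts → no net half-wave offset.
For minimum reflection here: 2 n t = (m + ½) λ.
Minimum at m = 0: t = λ / (4 n) = 470 / (4 × 2.044) = 57.5 nm.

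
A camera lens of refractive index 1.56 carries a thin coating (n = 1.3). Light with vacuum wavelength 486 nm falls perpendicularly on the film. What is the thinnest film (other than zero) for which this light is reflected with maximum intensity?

187 nm

Ray reflecting at the top interface goes from n = 1.0 toward n = 1.3: a half-wave phase shift.
Ray reflecting at the bottom interface goes from n = 1.3 toward n = 1.56: a half-wave phase shift.
Zero or two π shifts → no net half-wave offset.
So the condition for constructive reflection is 2 n t = m λ.
Minimum nonzero at m = 1: t = λ / (2 n) = 486 / (2 × 1.3) = 187 nm.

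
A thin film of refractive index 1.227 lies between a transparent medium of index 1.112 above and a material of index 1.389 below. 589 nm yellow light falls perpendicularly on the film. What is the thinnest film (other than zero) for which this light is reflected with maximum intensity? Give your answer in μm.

0.240 μm

Ray reflecting at the top interface goes from n = 1.112 toward n = 1.227: a half-wave phase shift.
At the lower boundary (n = 1.227 to n = 1.389) the reflected ray undergoes a half-wave phase shift.
The two reflections carry the same phase change, so no net offset.
So the condition for constructive reflection is 2 n t = m λ.
Minimum nonzero at m = 1: t = λ / (2 n) = 589 / (2 × 1.227) = 240 nm.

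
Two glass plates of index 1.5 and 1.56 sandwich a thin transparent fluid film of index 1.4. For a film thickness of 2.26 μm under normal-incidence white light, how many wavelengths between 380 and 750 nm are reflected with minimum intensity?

8

Top surface (1.5 → 1.4): reflection off a lower-index medium gives no phase shift.
Bottom surface (1.4 → 1.56): reflection off a higher-index medium gives a half-wave phase shift.
The two reflections differ by half a wavelength.
With one net inversion, destructive interference in reflection requires 2 n t = m λ.
λ = 2 n t / m = 6328 / m nm.
m=8: 791 nm (IR); m=9: 703 nm (visible); m=10: 633 nm (visible); m=11: 575 nm (visible); m=12: 527 nm (visible); m=13: 487 nm (visible); m=14: 452 nm (visible); m=15: 422 nm (visible); m=16: 396 nm (visible); m=17: 372 nm (UV).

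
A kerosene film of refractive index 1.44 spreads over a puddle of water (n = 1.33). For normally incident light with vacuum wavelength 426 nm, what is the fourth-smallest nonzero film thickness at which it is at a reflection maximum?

518 nm

Top surface (1.0 → 1.44): reflection off a higher-index medium gives a half-wave phase shift.
At the lower boundary (n = 1.44 to n = 1.33) the reflected ray undergoes no phase shift.
Exactly one π shift → a net half-wave offset.
With one net inversion, constructive interference in reflection requires 2 n t = (m + ½) λ.
The fourth-smallest nonzero thickness corresponds to m = 3: t = (m + ½) λ / (2 n) = 3.50 × 426 / (2 × 1.44) = 518 nm.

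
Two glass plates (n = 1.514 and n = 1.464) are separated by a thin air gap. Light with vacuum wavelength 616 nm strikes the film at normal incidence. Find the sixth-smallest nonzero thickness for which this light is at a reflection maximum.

Ray reflecting at the top interface goes from n = 1.514 toward n = 1.0: no phase shift.
Bottom surface (1.0 → 1.464): reflection off a higher-index medium gives a half-wave phase shift.
Net: one phase inversion between the two reflected rays.
With one net inversion, constructive interference in reflection requires 2 n t = (m + ½) λ.
The sixth-smallest nonzero thickness corresponds to m = 5: t = (m + ½) λ / (2 n) = 5.50 × 616 / (2 × 1.0) = 1694 nm.

1694 nm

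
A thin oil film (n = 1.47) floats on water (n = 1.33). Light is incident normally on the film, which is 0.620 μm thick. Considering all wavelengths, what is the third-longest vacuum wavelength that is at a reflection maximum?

729 nm

Top surface (1.0 → 1.47): reflection off a higher-index medium gives a half-wave phase shift.
At the lower boundary (n = 1.47 to n = 1.33) the reflected ray undergoes no phase shift.
Net: one phase inversion between the two reflected rays.
For maximum reflection here: 2 n t = (m + ½) λ.
λ = 2 n t / (m + ½). The third-longest wavelength is m = 2: λ = 2 × 1.47 × 620 / 2.50 = 729 nm.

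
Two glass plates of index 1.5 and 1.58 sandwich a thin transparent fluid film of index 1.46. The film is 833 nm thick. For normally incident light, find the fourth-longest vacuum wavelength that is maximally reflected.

Top surface (1.5 → 1.46): reflection off a lower-index medium gives no phase shift.
Ray reflecting at the bottom interface goes from n = 1.46 toward n = 1.58: a half-wave phase shift.
The two reflections differ by half a wavelength.
So the condition for constructive reflection is 2 n t = (m + ½) λ.
λ = 2 n t / (m + ½). The fourth-longest wavelength is m = 3: λ = 2 × 1.46 × 833 / 3.50 = 695 nm.

695 nm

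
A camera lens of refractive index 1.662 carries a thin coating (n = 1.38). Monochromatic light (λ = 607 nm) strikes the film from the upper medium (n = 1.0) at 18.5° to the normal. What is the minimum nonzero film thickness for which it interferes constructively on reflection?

226 nm

At the upper boundary (n = 1.0 to n = 1.38) the reflected ray undergoes a half-wave phase shift.
At the lower boundary (n = 1.38 to n = 1.662) the reflected ray undergoes a half-wave phase shift.
Net: no relative phase inversion (both shifts match).
For strong reflection here: 2 n t cos θ_r = m λ.
Snell's law: 1.0 sin 18.5° = 1.38 sin θ_r → sin θ_r = 0.230, cos θ_r = 0.973.
Minimum nonzero at m = 1: t = λ / (2 n cos θ_r) = 607 / (2 × 1.38 × 0.973) = 226 nm.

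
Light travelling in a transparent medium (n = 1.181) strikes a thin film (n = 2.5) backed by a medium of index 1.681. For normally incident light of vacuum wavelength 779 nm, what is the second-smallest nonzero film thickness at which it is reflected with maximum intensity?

Top surface (1.181 → 2.5): reflection off a higher-index medium gives a half-wave phase shift.
Ray reflecting at the bottom interface goes from n = 2.5 toward n = 1.681: no phase shift.
The two reflections differ by half a wavelength.
So the condition for constructive reflection is 2 n t = (m + ½) λ.
The second-smallest nonzero thickness corresponds to m = 1: t = (m + ½) λ / (2 n) = 1.50 × 779 / (2 × 2.5) = 234 nm.

234 nm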